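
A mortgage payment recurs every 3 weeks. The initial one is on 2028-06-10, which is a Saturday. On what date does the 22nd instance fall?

The 22nd occurrence is 21 intervals after the first: 21 × 21 = 441 days after 2028-06-10.
June has 30 days — 20 days to the end of June leaves 421.
From end of June to end of 2028 is 184 days (237 left).
January has 31 days (206 left).
February has 28 days (178 left).
March has 31 days (147 left).
April has 30 days (117 left).
May has 31 days (86 left).
June has 30 days (56 left).
July has 31 days (25 left).
25 days into August → 2029-08-25.

2029-08-25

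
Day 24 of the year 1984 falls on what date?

1984-01-24

24 into January → January 24.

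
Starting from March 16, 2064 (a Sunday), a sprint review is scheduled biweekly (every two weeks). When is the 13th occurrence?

The 13th occurrence is 12 intervals after the first: 12 × 14 = 168 days after March 16, 2064.
March has 31 days — 15 days to the end of March leaves 153.
April has 30 days (123 left).
May has 31 days (92 left).
June has 30 days (62 left).
July has 31 days (31 left).
31 days into August → August 31, 2064.

August 31, 2064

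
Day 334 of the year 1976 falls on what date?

Jan has 31 days (334 − 31 = 303 remain).
Feb has 29 days (303 − 29 = 274 remain).
Mar has 31 days (274 − 31 = 243 remain).
Apr has 30 days (243 − 30 = 213 remain).
May has 31 days (213 − 31 = 182 remain).
Jun has 30 days (182 − 30 = 152 remain).
Jul has 31 days (152 − 31 = 121 remain).
Aug has 31 days (121 − 31 = 90 remain).
Sep has 30 days (90 − 30 = 60 remain).
Oct has 31 days (60 − 31 = 29 remain).
29 into Nov → Nov 29.

Nov 29, 1976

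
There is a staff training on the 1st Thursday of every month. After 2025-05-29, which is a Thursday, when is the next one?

May 2025 starts on a Thursday, so its 1st Thursday is 2025-05-01.
That is not after 2025-05-29, so look at June 2025.
June 2025 starts on a Sunday, so its 1st Thursday is 2025-06-05 (4 days in).

2025-06-05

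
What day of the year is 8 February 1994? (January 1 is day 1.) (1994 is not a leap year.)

Days in months before February: 31 = 31.
Plus 8 days into February → day 39.

39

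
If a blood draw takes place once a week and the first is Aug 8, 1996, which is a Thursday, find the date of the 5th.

Sep 5, 1996

The 5th occurrence is 4 intervals after the first: 4 × 7 = 28 days after Aug 8, 1996.
Aug has 31 days — 23 days to the end of Aug leaves 5.
5 days into Sep → Sep 5, 1996.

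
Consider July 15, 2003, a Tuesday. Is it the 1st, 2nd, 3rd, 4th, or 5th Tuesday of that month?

Day 15 falls in week ⌈15/7⌉ of the month.
Days 1–7 hold the 1st Tuesday, 8–14 the 2nd, 15–21 the 3rd, 22–28 the 4th, 29–31 the 5th.
15 is in the range for the 3rd.

3rd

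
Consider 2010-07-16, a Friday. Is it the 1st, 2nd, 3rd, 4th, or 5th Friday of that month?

Day 16 falls in week ⌈16/7⌉ of the month.
Days 1–7 hold the 1st Friday, 8–14 the 2nd, 15–21 the 3rd, 22–28 the 4th, 29–31 the 5th.
16 is in the range for the 3rd.

3rd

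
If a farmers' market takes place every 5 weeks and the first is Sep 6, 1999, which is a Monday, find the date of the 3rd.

Nov 15, 1999

The 3rd occurrence is 2 intervals after the first: 2 × 35 = 70 days after Sep 6, 1999.
Sep has 30 days — 24 days to the end of Sep leaves 46.
Oct has 31 days (15 left).
15 days into Nov → Nov 15, 1999.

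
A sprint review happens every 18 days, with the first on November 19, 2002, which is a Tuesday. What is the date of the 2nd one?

The 2nd occurrence is 1 interval after the first: 1 × 18 = 18 days after November 19, 2002.
November has 30 days — 11 days to the end of November leaves 7.
7 days into December → December 7, 2002.

December 7, 2002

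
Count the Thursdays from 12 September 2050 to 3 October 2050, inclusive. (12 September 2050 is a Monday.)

12 September 2050 is a Monday; the first Thursday on or after it is 15 September 2050 (3 days later).
From 15 September 2050 to 3 October 2050: 15 + 3 = 18 days (rest of September, October).
18 ÷ 7 = 2 full weeks with remainder 4, so 2 more Thursdays after the first → 3.

3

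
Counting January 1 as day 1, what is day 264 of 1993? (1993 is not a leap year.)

Jan has 31 days (264 − 31 = 233 remain).
Feb has 28 days (233 − 28 = 205 remain).
Mar has 31 days (205 − 31 = 174 remain).
Apr has 30 days (174 − 30 = 144 remain).
May has 31 days (144 − 31 = 113 remain).
Jun has 30 days (113 − 30 = 83 remain).
Jul has 31 days (83 − 31 = 52 remain).
Aug has 31 days (52 − 31 = 21 remain).
21 into Sep → Sep 21.

Sep 21, 1993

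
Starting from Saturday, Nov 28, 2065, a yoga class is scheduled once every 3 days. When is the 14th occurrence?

The 14th occurrence is 13 intervals after the first: 13 × 3 = 39 days after Nov 28, 2065.
Nov has 30 days — 2 days to the end of Nov leaves 37.
Dec has 31 days (6 left).
6 days into Jan → Jan 6, 2066.

Jan 6, 2066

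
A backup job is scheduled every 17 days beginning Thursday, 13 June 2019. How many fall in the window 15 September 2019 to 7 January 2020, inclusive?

Occurrences land 17·i days after 13 June 2019 for i = 0, 1, 2, …
15 September 2019 is 94 days after the start; 94 ÷ 17 = 5 remainder 9; since the remainder is 9, round up to i = 6. First occurrence in the window: #7 on 23 September 2019 (6×17 = 102 days in).
7 January 2020 is 208 days after the start; 208 ÷ 17 = 12 remainder 4. Last occurrence in the window: #13 on 3 January 2020.
Occurrences #7 through #13: 7 in total.

7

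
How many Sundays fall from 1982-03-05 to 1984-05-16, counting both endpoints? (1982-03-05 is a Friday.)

115

1982-03-05 is a Friday; the first Sunday on or after it is 1982-03-07 (2 days later).
From 1982-03-07 to 1984-05-16: 299 + 365 + 137 = 801 days (rest of 1982, 1983, to 1984-05-16 in 1984).
801 ÷ 7 = 114 full weeks with remainder 3, so 114 more Sundays after the first → 115.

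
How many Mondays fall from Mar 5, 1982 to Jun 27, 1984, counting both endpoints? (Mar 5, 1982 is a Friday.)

Mar 5, 1982 is a Friday; the first Monday on or after it is Mar 8, 1982 (3 days later).
From Mar 8, 1982 to Jun 27, 1984: 298 + 365 + 179 = 842 days (rest of 1982, 1983, to Jun 27, 1984 in 1984).
842 ÷ 7 = 120 full weeks with remainder 2, so 120 more Mondays after the first → 121.

121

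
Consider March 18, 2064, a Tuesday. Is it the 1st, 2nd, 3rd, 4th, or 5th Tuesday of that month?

3rd

Day 18 falls in week ⌈18/7⌉ of the month.
Days 1–7 hold the 1st Tuesday, 8–14 the 2nd, 15–21 the 3rd, 22–28 the 4th, 29–31 the 5th.
18 is in the range for the 3rd.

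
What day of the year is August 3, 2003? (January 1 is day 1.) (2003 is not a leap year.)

Days in months before August: 31 + 28 + 31 + 30 + 31 + 30 + 31 = 212.
Plus 3 days into August → day 215.

215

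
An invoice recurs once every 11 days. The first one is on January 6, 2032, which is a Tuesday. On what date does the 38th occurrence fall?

February 16, 2033

The 38th occurrence is 37 intervals after the first: 37 × 11 = 407 days after January 6, 2032.
January has 31 days — 25 days to the end of January leaves 382.
February has 29 days (353 left).
March has 31 days (322 left).
April has 30 days (292 left).
May has 31 days (261 left).
June has 30 days (231 left).
July has 31 days (200 left).
August has 31 days (169 left).
September has 30 days (139 left).
October has 31 days (108 left).
November has 30 days (78 left).
December has 31 days (47 left).
January has 31 days (16 left).
16 days into February → February 16, 2033.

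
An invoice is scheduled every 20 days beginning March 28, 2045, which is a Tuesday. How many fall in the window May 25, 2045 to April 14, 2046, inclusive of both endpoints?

Occurrences land 20·i days after March 28, 2045 for i = 0, 1, 2, …
May 25, 2045 is 58 days after the start; 58 ÷ 20 = 2 remainder 18; since the remainder is 18, round up to i = 3. First occurrence in the window: #4 on May 27, 2045 (3×20 = 60 days in).
April 14, 2046 is 382 days after the start; 382 ÷ 20 = 19 remainder 2. Last occurrence in the window: #20 on April 12, 2046.
Occurrences #4 through #20: 17 in total.

17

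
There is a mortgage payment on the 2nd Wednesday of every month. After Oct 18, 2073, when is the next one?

Nov 8, 2073

Oct 2073 starts on a Sunday; its first Wednesday is the 4th, so the 2nd Wednesday is the 11th — Oct 11, 2073.
That is not after Oct 18, 2073, so look at Nov 2073.
Nov 2073 starts on a Wednesday; its first Wednesday is the 1st, so the 2nd Wednesday is the 8th — Nov 8, 2073.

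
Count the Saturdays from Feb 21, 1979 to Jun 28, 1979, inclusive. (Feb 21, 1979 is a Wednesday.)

Feb 21, 1979 is a Wednesday; the first Saturday on or after it is Feb 24, 1979 (3 days later).
From Feb 24, 1979 to Jun 28, 1979: 4 + 31 + 30 + 31 + 28 = 124 days (rest of Feb, Mar, Apr, May, Jun).
124 ÷ 7 = 17 full weeks with remainder 5, so 17 more Saturdays after the first → 18.

18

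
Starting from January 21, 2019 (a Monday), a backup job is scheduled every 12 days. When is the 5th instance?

March 10, 2019

The 5th occurrence is 4 intervals after the first: 4 × 12 = 48 days after January 21, 2019.
January has 31 days — 10 days to the end of January leaves 38.
February has 28 days (10 left).
10 days into March → March 10, 2019.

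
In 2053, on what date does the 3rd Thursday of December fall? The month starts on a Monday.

December 2053 begins on a Monday, so the first Thursday is December 4 (3 days later).
The 3rd Thursday is 2 weeks later: 4 + 14 = 18.

18 December 2053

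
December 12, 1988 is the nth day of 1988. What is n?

Days in months before December: 31 + 29 + 31 + 30 + 31 + 30 + 31 + 31 + 30 + 31 + 30 = 335.
Plus 12 days into December → day 347.

347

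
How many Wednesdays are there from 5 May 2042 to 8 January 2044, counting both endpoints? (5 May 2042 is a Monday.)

5 May 2042 is a Monday; the first Wednesday on or after it is 7 May 2042 (2 days later).
From 7 May 2042 to 8 January 2044: 238 + 365 + 8 = 611 days (rest of 2042, 2043, to 8 January 2044 in 2044).
611 ÷ 7 = 87 full weeks with remainder 2, so 87 more Wednesdays after the first → 88.

88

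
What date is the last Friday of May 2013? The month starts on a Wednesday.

May 31, 2013

May 2013 begins on a Wednesday, so the first Friday is May 3 (2 days later).
May 2013 has 31 days. Adding weeks: 3, 10, 17, 24, 31 — the last one ≤ 31 is the 31st.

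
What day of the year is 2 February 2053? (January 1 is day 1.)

33

Days in months before February: 31 = 31.
Plus 2 days into February → day 33.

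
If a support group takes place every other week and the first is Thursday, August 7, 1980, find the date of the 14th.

The 14th occurrence is 13 intervals after the first: 13 × 14 = 182 days after August 7, 1980.
August has 31 days — 24 days to the end of August leaves 158.
September has 30 days (128 left).
October has 31 days (97 left).
November has 30 days (67 left).
December has 31 days (36 left).
January has 31 days (5 left).
5 days into February → February 5, 1981.

February 5, 1981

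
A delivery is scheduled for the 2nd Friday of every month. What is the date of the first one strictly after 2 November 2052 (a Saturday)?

November 2052 starts on a Friday; its first Friday is the 1st, so the 2nd Friday is the 8th — 8 November 2052.
8 November 2052 is after 2 November 2052, so that is the next one.

8 November 2052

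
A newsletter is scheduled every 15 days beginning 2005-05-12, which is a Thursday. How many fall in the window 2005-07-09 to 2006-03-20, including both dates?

17

Occurrences land 15·i days after 2005-05-12 for i = 0, 1, 2, …
2005-07-09 is 58 days after the start; 58 ÷ 15 = 3 remainder 13; since the remainder is 13, round up to i = 4. First occurrence in the window: #5 on 2005-07-11 (4×15 = 60 days in).
2006-03-20 is 312 days after the start; 312 ÷ 15 = 20 remainder 12. Last occurrence in the window: #21 on 2006-03-08.
Occurrences #5 through #21: 17 in total.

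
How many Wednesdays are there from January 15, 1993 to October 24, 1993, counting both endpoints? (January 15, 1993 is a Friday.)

January 15, 1993 is a Friday; the first Wednesday on or after it is January 20, 1993 (5 days later).
From January 20, 1993 to October 24, 1993: 11 + 28 + 31 + 30 + 31 + 30 + 31 + 31 + 30 + 24 = 277 days (rest of January, February, March, April, May, June, July, August, September, October).
277 ÷ 7 = 39 full weeks with remainder 4, so 39 more Wednesdays after the first → 40.

40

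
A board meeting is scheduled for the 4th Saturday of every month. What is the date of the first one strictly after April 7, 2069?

April 27, 2069

April 2069 starts on a Monday; its first Saturday is the 6th, so the 4th Saturday is the 27th — April 27, 2069.
April 27, 2069 is after April 7, 2069, so that is the next one.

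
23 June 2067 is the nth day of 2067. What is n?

174

Days in months before June: 31 + 28 + 31 + 30 + 31 = 151.
Plus 23 days into June → day 174.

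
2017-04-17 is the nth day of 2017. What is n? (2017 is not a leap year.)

107

Days in months before April: 31 + 28 + 31 = 90.
Plus 17 days into April → day 107.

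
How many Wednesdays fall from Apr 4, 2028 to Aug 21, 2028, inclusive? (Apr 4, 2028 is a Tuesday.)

Apr 4, 2028 is a Tuesday; the first Wednesday on or after it is Apr 5, 2028 (1 day later).
From Apr 5, 2028 to Aug 21, 2028: 25 + 31 + 30 + 31 + 21 = 138 days (rest of Apr, May, Jun, Jul, Aug).
138 ÷ 7 = 19 full weeks with remainder 5, so 19 more Wednesdays after the first → 20.

20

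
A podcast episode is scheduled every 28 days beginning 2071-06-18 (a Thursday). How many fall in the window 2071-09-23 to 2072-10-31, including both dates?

Occurrences land 28·i days after 2071-06-18 for i = 0, 1, 2, …
2071-09-23 is 97 days after the start; 97 ÷ 28 = 3 remainder 13; since the remainder is 13, round up to i = 4. First occurrence in the window: #5 on 2071-10-08 (4×28 = 112 days in).
2072-10-31 is 501 days after the start; 501 ÷ 28 = 17 remainder 25. Last occurrence in the window: #18 on 2072-10-06.
Occurrences #5 through #18: 14 in total.

14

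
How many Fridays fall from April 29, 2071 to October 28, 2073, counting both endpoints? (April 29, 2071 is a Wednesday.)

April 29, 2071 is a Wednesday; the first Friday on or after it is May 1, 2071 (2 days later).
From May 1, 2071 to October 28, 2073: 244 + 366 + 301 = 911 days (rest of 2071, 2072, to October 28, 2073 in 2073).
911 ÷ 7 = 130 full weeks with remainder 1, so 130 more Fridays after the first → 131.

131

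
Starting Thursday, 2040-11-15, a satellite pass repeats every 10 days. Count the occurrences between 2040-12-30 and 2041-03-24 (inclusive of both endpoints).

Occurrences land 10·i days after 2040-11-15 for i = 0, 1, 2, …
2040-12-30 is 45 days after the start; 45 ÷ 10 = 4 remainder 5; since the remainder is 5, round up to i = 5. First occurrence in the window: #6 on 2041-01-04 (5×10 = 50 days in).
2041-03-24 is 129 days after the start; 129 ÷ 10 = 12 remainder 9. Last occurrence in the window: #13 on 2041-03-15.
Occurrences #6 through #13: 8 in total.

8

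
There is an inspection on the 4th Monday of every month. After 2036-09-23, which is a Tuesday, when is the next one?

2036-10-27

September 2036 starts on a Monday; its first Monday is the 1st, so the 4th Monday is the 22nd — 2036-09-22.
That is not after 2036-09-23, so look at October 2036.
October 2036 starts on a Wednesday; its first Monday is the 6th, so the 4th Monday is the 27th — 2036-10-27.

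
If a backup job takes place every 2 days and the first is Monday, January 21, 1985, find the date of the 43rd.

April 15, 1985

The 43rd occurrence is 42 intervals after the first: 42 × 2 = 84 days after January 21, 1985.
January has 31 days — 10 days to the end of January leaves 74.
February has 28 days (46 left).
March has 31 days (15 left).
15 days into April → April 15, 1985.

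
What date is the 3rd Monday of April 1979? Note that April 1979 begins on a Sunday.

1979-04-16

April 1979 begins on a Sunday, so the first Monday is April 2 (1 day later).
The 3rd Monday is 2 weeks later: 2 + 14 = 16.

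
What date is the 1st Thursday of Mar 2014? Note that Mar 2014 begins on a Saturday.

Mar 6, 2014

Mar 2014 begins on a Saturday, so the first Thursday is Mar 6 (5 days later).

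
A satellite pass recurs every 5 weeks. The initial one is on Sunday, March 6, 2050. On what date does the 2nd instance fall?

The 2nd occurrence is 1 interval after the first: 1 × 35 = 35 days after March 6, 2050.
March has 31 days — 25 days to the end of March leaves 10.
10 days into April → April 10, 2050.

April 10, 2050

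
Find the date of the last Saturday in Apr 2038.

The first Saturday of Apr 2038 is Apr 3.
Apr 2038 has 30 days. Adding weeks: 3, 10, 17, 24 — the last one ≤ 30 is the 24th.

Apr 24, 2038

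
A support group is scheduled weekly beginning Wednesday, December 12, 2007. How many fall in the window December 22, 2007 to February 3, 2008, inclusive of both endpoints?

Occurrences land 7·i days after December 12, 2007 for i = 0, 1, 2, …
December 22, 2007 is 10 days after the start; 10 ÷ 7 = 1 remainder 3; since the remainder is 3, round up to i = 2. First occurrence in the window: #3 on December 26, 2007 (2×7 = 14 days in).
February 3, 2008 is 53 days after the start; 53 ÷ 7 = 7 remainder 4. Last occurrence in the window: #8 on January 30, 2008.
Occurrences #3 through #8: 6 in total.

6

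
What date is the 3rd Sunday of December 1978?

December 1978 begins on a Friday, so the first Sunday is December 3 (2 days later).
The 3rd Sunday is 2 weeks later: 3 + 14 = 17.

17 December 1978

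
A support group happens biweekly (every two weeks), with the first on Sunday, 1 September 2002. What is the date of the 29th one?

The 29th occurrence is 28 intervals after the first: 28 × 14 = 392 days after 1 September 2002.
September has 30 days — 29 days to the end of September leaves 363.
October has 31 days (332 left).
November has 30 days (302 left).
December has 31 days (271 left).
January has 31 days (240 left).
February has 28 days (212 left).
March has 31 days (181 left).
April has 30 days (151 left).
May has 31 days (120 left).
June has 30 days (90 left).
July has 31 days (59 left).
August has 31 days (28 left).
28 days into September → 28 September 2003.

28 September 2003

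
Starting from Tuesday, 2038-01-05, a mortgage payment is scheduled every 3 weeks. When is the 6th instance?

The 6th occurrence is 5 intervals after the first: 5 × 21 = 105 days after 2038-01-05.
January has 31 days — 26 days to the end of January leaves 79.
February has 28 days (51 left).
March has 31 days (20 left).
20 days into April → 2038-04-20.

2038-04-20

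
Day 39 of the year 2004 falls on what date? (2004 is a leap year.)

February 8, 2004

January has 31 days (39 − 31 = 8 remain).
8 into February → February 8.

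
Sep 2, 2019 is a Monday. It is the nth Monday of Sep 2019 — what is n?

1st

Day 2 falls in week ⌈2/7⌉ of the month.
Days 1–7 hold the 1st Monday, 8–14 the 2nd, 15–21 the 3rd, 22–28 the 4th, 29–31 the 5th.
2 is in the range for the 1st.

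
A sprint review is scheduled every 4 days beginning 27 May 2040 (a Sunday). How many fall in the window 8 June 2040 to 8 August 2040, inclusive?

16

Occurrences land 4·i days after 27 May 2040 for i = 0, 1, 2, …
8 June 2040 is 12 days after the start; 12 ÷ 4 = 3 remainder 0. First occurrence in the window: #4 on 8 June 2040 (3×4 = 12 days in).
8 August 2040 is 73 days after the start; 73 ÷ 4 = 18 remainder 1. Last occurrence in the window: #19 on 7 August 2040.
Occurrences #4 through #19: 16 in total.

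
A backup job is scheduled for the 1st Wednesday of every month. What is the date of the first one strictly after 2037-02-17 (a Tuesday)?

2037-03-04

February 2037 starts on a Sunday, so its 1st Wednesday is 2037-02-04 (3 days in).
That is not after 2037-02-17, so look at March 2037.
March 2037 starts on a Sunday, so its 1st Wednesday is 2037-03-04 (3 days in).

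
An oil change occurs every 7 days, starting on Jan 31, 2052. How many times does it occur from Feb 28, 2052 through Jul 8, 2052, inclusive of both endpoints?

19

Occurrences land 7·i days after Jan 31, 2052 for i = 0, 1, 2, …
Feb 28, 2052 is 28 days after the start; 28 ÷ 7 = 4 remainder 0. First occurrence in the window: #5 on Feb 28, 2052 (4×7 = 28 days in).
Jul 8, 2052 is 159 days after the start; 159 ÷ 7 = 22 remainder 5. Last occurrence in the window: #23 on Jul 3, 2052.
Occurrences #5 through #23: 19 in total.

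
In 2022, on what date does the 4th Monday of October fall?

The first Monday of October 2022 is October 3.
The 4th Monday is 3 weeks later: 3 + 21 = 24.

24 October 2022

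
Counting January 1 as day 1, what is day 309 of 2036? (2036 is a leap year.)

Nov 4, 2036

Jan has 31 days (309 − 31 = 278 remain).
Feb has 29 days (278 − 29 = 249 remain).
Mar has 31 days (249 − 31 = 218 remain).
Apr has 30 days (218 − 30 = 188 remain).
May has 31 days (188 − 31 = 157 remain).
Jun has 30 days (157 − 30 = 127 remain).
Jul has 31 days (127 − 31 = 96 remain).
Aug has 31 days (96 − 31 = 65 remain).
Sep has 30 days (65 − 30 = 35 remain).
Oct has 31 days (35 − 31 = 4 remain).
4 into Nov → Nov 4.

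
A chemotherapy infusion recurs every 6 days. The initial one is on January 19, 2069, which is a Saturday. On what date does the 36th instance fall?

The 36th occurrence is 35 intervals after the first: 35 × 6 = 210 days after January 19, 2069.
January has 31 days — 12 days to the end of January leaves 198.
February has 28 days (170 left).
March has 31 days (139 left).
April has 30 days (109 left).
May has 31 days (78 left).
June has 30 days (48 left).
July has 31 days (17 left).
17 days into August → August 17, 2069.

August 17, 2069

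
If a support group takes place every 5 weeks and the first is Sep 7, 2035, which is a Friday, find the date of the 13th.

The 13th occurrence is 12 intervals after the first: 12 × 35 = 420 days after Sep 7, 2035.
Sep has 30 days — 23 days to the end of Sep leaves 397.
Oct has 31 days (366 left).
Nov has 30 days (336 left).
Dec has 31 days (305 left).
Jan has 31 days (274 left).
Feb has 29 days (245 left).
Mar has 31 days (214 left).
Apr has 30 days (184 left).
May has 31 days (153 left).
Jun has 30 days (123 left).
Jul has 31 days (92 left).
Aug has 31 days (61 left).
Sep has 30 days (31 left).
31 days into Oct → Oct 31, 2036.

Oct 31, 2036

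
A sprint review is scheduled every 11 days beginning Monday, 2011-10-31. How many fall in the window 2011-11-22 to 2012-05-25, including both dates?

17

Occurrences land 11·i days after 2011-10-31 for i = 0, 1, 2, …
2011-11-22 is 22 days after the start; 22 ÷ 11 = 2 remainder 0. First occurrence in the window: #3 on 2011-11-22 (2×11 = 22 days in).
2012-05-25 is 207 days after the start; 207 ÷ 11 = 18 remainder 9. Last occurrence in the window: #19 on 2012-05-16.
Occurrences #3 through #19: 17 in total.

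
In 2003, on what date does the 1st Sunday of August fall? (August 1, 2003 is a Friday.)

August 2003 begins on a Friday, so the first Sunday is August 3 (2 days later).

2003-08-03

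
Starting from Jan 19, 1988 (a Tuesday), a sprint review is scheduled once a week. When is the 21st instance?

The 21st occurrence is 20 intervals after the first: 20 × 7 = 140 days after Jan 19, 1988.
Jan has 31 days — 12 days to the end of Jan leaves 128.
Feb has 29 days (99 left).
Mar has 31 days (68 left).
Apr has 30 days (38 left).
May has 31 days (7 left).
7 days into Jun → Jun 7, 1988.

Jun 7, 1988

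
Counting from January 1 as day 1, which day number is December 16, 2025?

350

Days in months before December: 31 + 28 + 31 + 30 + 31 + 30 + 31 + 31 + 30 + 31 + 30 = 334.
Plus 16 days into December → day 350.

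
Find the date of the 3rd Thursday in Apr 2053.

Apr 17, 2053

The first Thursday of Apr 2053 is Apr 3.
The 3rd Thursday is 2 weeks later: 3 + 14 = 17.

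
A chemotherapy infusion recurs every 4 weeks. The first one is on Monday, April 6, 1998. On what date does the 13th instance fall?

The 13th occurrence is 12 intervals after the first: 12 × 28 = 336 days after April 6, 1998.
April has 30 days — 24 days to the end of April leaves 312.
May has 31 days (281 left).
June has 30 days (251 left).
July has 31 days (220 left).
August has 31 days (189 left).
September has 30 days (159 left).
October has 31 days (128 left).
November has 30 days (98 left).
December has 31 days (67 left).
January has 31 days (36 left).
February has 28 days (8 left).
8 days into March → March 8, 1999.

March 8, 1999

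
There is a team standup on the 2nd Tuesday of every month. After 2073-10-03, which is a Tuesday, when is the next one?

2073-10-10

October 2073 starts on a Sunday; its first Tuesday is the 3rd, so the 2nd Tuesday is the 10th — 2073-10-10.
2073-10-10 is after 2073-10-03, so that is the next one.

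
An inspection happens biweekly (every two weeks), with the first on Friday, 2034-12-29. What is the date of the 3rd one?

The 3rd occurrence is 2 intervals after the first: 2 × 14 = 28 days after 2034-12-29.
December has 31 days — 2 days to the end of December leaves 26.
26 days into January → 2035-01-26.

2035-01-26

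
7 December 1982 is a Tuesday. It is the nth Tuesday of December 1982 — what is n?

Day 7 falls in week ⌈7/7⌉ of the month.
Days 1–7 hold the 1st Tuesday, 8–14 the 2nd, 15–21 the 3rd, 22–28 the 4th, 29–31 the 5th.
7 is in the range for the 1st.

1st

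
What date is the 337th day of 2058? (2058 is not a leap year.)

January has 31 days (337 − 31 = 306 remain).
February has 28 days (306 − 28 = 278 remain).
March has 31 days (278 − 31 = 247 remain).
April has 30 days (247 − 30 = 217 remain).
May has 31 days (217 − 31 = 186 remain).
June has 30 days (186 − 30 = 156 remain).
July has 31 days (156 − 31 = 125 remain).
August has 31 days (125 − 31 = 94 remain).
September has 30 days (94 − 30 = 64 remain).
October has 31 days (64 − 31 = 33 remain).
November has 30 days (33 − 30 = 3 remain).
3 into December → December 3.

December 3, 2058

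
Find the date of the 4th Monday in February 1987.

February 23, 1987

The first Monday of February 1987 is February 2.
The 4th Monday is 3 weeks later: 2 + 21 = 23.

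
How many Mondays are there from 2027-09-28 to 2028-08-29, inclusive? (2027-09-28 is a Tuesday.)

48

2027-09-28 is a Tuesday; the first Monday on or after it is 2027-10-04 (6 days later).
From 2027-10-04 to 2028-08-29: 27 + 30 + 31 + 31 + 29 + 31 + 30 + 31 + 30 + 31 + 29 = 330 days (rest of October, November, December, January, February, March, April, May, June, July, August).
330 ÷ 7 = 47 full weeks with remainder 1, so 47 more Mondays after the first → 48.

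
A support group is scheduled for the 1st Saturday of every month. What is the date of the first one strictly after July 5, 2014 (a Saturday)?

August 2, 2014

July 2014 starts on a Tuesday, so its 1st Saturday is July 5, 2014 (4 days in).
That is not after July 5, 2014, so look at August 2014.
August 2014 starts on a Friday, so its 1st Saturday is August 2, 2014 (1 day in).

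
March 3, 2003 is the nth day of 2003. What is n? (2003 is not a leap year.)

62

Days in months before March: 31 + 28 = 59.
Plus 3 days into March → day 62.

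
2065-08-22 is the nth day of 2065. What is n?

Days in months before August: 31 + 28 + 31 + 30 + 31 + 30 + 31 = 212.
Plus 22 days into August → day 234.

234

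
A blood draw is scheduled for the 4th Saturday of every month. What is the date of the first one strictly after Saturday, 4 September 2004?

25 September 2004

September 2004 starts on a Wednesday; its first Saturday is the 4th, so the 4th Saturday is the 25th — 25 September 2004.
25 September 2004 is after 4 September 2004, so that is the next one.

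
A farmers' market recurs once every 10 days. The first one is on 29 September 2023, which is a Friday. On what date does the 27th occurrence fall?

The 27th occurrence is 26 intervals after the first: 26 × 10 = 260 days after 29 September 2023.
September has 30 days — 1 day to the end of September leaves 259.
October has 31 days (228 left).
November has 30 days (198 left).
December has 31 days (167 left).
January has 31 days (136 left).
February has 29 days (107 left).
March has 31 days (76 left).
April has 30 days (46 left).
May has 31 days (15 left).
15 days into June → 15 June 2024.

15 June 2024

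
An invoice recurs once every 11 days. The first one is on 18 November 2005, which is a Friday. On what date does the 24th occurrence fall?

29 July 2006

The 24th occurrence is 23 intervals after the first: 23 × 11 = 253 days after 18 November 2005.
November has 30 days — 12 days to the end of November leaves 241.
December has 31 days (210 left).
January has 31 days (179 left).
February has 28 days (151 left).
March has 31 days (120 left).
April has 30 days (90 left).
May has 31 days (59 left).
June has 30 days (29 left).
29 days into July → 29 July 2006.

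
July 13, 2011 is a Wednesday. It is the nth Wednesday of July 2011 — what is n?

Day 13 falls in week ⌈13/7⌉ of the month.
Days 1–7 hold the 1st Wednesday, 8–14 the 2nd, 15–21 the 3rd, 22–28 the 4th, 29–31 the 5th.
13 is in the range for the 2nd.

2nd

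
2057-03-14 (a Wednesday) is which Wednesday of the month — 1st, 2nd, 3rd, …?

Day 14 falls in week ⌈14/7⌉ of the month.
Days 1–7 hold the 1st Wednesday, 8–14 the 2nd, 15–21 the 3rd, 22–28 the 4th, 29–31 the 5th.
14 is in the range for the 2nd.

2nd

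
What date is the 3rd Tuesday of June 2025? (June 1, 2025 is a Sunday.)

June 2025 begins on a Sunday, so the first Tuesday is June 3 (2 days later).
The 3rd Tuesday is 2 weeks later: 3 + 14 = 17.

2025-06-17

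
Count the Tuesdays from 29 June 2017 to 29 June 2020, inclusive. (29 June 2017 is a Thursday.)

29 June 2017 is a Thursday; the first Tuesday on or after it is 4 July 2017 (5 days later).
From 4 July 2017 to 29 June 2020: 180 + 365 + 365 + 181 = 1091 days (rest of 2017, 2018, 2019, to 29 June 2020 in 2020).
1091 ÷ 7 = 155 full weeks with remainder 6, so 155 more Tuesdays after the first → 156.

156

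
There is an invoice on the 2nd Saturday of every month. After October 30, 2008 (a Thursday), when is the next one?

October 2008 starts on a Wednesday; its first Saturday is the 4th, so the 2nd Saturday is the 11th — October 11, 2008.
That is not after October 30, 2008, so look at November 2008.
November 2008 starts on a Saturday; its first Saturday is the 1st, so the 2nd Saturday is the 8th — November 8, 2008.

November 8, 2008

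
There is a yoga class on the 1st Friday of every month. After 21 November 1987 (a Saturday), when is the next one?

4 December 1987

November 1987 starts on a Sunday, so its 1st Friday is 6 November 1987 (5 days in).
That is not after 21 November 1987, so look at December 1987.
December 1987 starts on a Tuesday, so its 1st Friday is 4 December 1987 (3 days in).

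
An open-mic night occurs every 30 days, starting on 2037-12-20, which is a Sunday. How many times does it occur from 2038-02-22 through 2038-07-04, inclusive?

4

Occurrences land 30·i days after 2037-12-20 for i = 0, 1, 2, …
2038-02-22 is 64 days after the start; 64 ÷ 30 = 2 remainder 4; since the remainder is 4, round up to i = 3. First occurrence in the window: #4 on 2038-03-20 (3×30 = 90 days in).
2038-07-04 is 196 days after the start; 196 ÷ 30 = 6 remainder 16. Last occurrence in the window: #7 on 2038-06-18.
Occurrences #4 through #7: 4 in total.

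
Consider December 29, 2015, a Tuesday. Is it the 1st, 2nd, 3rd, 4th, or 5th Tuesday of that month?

Day 29 falls in week ⌈29/7⌉ of the month.
Days 1–7 hold the 1st Tuesday, 8–14 the 2nd, 15–21 the 3rd, 22–28 the 4th, 29–31 the 5th.
29 is in the range for the 5th.

5th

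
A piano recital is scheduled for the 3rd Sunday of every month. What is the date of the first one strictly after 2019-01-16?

2019-01-20

January 2019 starts on a Tuesday; its first Sunday is the 6th, so the 3rd Sunday is the 20th — 2019-01-20.
2019-01-20 is after 2019-01-16, so that is the next one.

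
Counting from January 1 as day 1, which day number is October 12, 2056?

286

Days in months before October: 31 + 29 + 31 + 30 + 31 + 30 + 31 + 31 + 30 = 274.
Plus 12 days into October → day 286.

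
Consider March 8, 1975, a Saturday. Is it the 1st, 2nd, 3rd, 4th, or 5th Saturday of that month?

Day 8 falls in week ⌈8/7⌉ of the month.
Days 1–7 hold the 1st Saturday, 8–14 the 2nd, 15–21 the 3rd, 22–28 the 4th, 29–31 the 5th.
8 is in the range for the 2nd.

2nd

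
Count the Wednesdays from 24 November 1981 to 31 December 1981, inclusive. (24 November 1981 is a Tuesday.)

6

24 November 1981 is a Tuesday; the first Wednesday on or after it is 25 November 1981 (1 day later).
From 25 November 1981 to 31 December 1981: 5 + 31 = 36 days (rest of November, December).
36 ÷ 7 = 5 full weeks with remainder 1, so 5 more Wednesdays after the first → 6.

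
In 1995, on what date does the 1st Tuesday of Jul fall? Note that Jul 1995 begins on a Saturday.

Jul 4, 1995

Jul 1995 begins on a Saturday, so the first Tuesday is Jul 4 (3 days later).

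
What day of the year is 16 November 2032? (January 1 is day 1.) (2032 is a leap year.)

Days in months before November: 31 + 29 + 31 + 30 + 31 + 30 + 31 + 31 + 30 + 31 = 305.
Plus 16 days into November → day 321.

321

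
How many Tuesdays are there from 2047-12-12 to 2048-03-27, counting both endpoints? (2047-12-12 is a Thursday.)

15

2047-12-12 is a Thursday; the first Tuesday on or after it is 2047-12-17 (5 days later).
From 2047-12-17 to 2048-03-27: 14 + 31 + 29 + 27 = 101 days (rest of December, January, February, March).
101 ÷ 7 = 14 full weeks with remainder 3, so 14 more Tuesdays after the first → 15.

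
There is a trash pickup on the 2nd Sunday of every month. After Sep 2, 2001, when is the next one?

Sep 9, 2001

Sep 2001 starts on a Saturday; its first Sunday is the 2nd, so the 2nd Sunday is the 9th — Sep 9, 2001.
Sep 9, 2001 is after Sep 2, 2001, so that is the next one.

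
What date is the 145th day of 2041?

May 25, 2041

Jan has 31 days (145 − 31 = 114 remain).
Feb has 28 days (114 − 28 = 86 remain).
Mar has 31 days (86 − 31 = 55 remain).
Apr has 30 days (55 − 30 = 25 remain).
25 into May → May 25.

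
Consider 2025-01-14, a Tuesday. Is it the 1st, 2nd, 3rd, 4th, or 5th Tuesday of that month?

2nd

Day 14 falls in week ⌈14/7⌉ of the month.
Days 1–7 hold the 1st Tuesday, 8–14 the 2nd, 15–21 the 3rd, 22–28 the 4th, 29–31 the 5th.
14 is in the range for the 2nd.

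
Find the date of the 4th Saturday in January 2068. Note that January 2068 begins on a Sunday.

January 2068 begins on a Sunday, so the first Saturday is January 7 (6 days later).
The 4th Saturday is 3 weeks later: 7 + 21 = 28.

January 28, 2068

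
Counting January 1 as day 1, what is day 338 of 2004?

January has 31 days (338 − 31 = 307 remain).
February has 29 days (307 − 29 = 278 remain).
March has 31 days (278 − 31 = 247 remain).
April has 30 days (247 − 30 = 217 remain).
May has 31 days (217 − 31 = 186 remain).
June has 30 days (186 − 30 = 156 remain).
July has 31 days (156 − 31 = 125 remain).
August has 31 days (125 − 31 = 94 remain).
September has 30 days (94 − 30 = 64 remain).
October has 31 days (64 − 31 = 33 remain).
November has 30 days (33 − 30 = 3 remain).
3 into December → December 3.

2004-12-03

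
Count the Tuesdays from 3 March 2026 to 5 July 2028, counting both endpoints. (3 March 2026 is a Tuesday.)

123

3 March 2026 is a Tuesday; the first Tuesday on or after it is 3 March 2026.
From 3 March 2026 to 5 July 2028: 303 + 365 + 187 = 855 days (rest of 2026, 2027, to 5 July 2028 in 2028).
855 ÷ 7 = 122 full weeks with remainder 1, so 122 more Tuesdays after the first → 123.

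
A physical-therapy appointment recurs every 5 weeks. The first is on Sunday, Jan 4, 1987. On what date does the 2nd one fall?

The 2nd occurrence is 1 interval after the first: 1 × 35 = 35 days after Jan 4, 1987.
Jan has 31 days — 27 days to the end of Jan leaves 8.
8 days into Feb → Feb 8, 1987.

Feb 8, 1987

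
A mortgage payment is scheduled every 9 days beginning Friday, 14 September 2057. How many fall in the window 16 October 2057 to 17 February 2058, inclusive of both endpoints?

14

Occurrences land 9·i days after 14 September 2057 for i = 0, 1, 2, …
16 October 2057 is 32 days after the start; 32 ÷ 9 = 3 remainder 5; since the remainder is 5, round up to i = 4. First occurrence in the window: #5 on 20 October 2057 (4×9 = 36 days in).
17 February 2058 is 156 days after the start; 156 ÷ 9 = 17 remainder 3. Last occurrence in the window: #18 on 14 February 2058.
Occurrences #5 through #18: 14 in total.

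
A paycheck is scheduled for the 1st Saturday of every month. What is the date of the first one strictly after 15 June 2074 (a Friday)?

7 July 2074

June 2074 starts on a Friday, so its 1st Saturday is 2 June 2074 (1 day in).
That is not after 15 June 2074, so look at July 2074.
July 2074 starts on a Sunday, so its 1st Saturday is 7 July 2074 (6 days in).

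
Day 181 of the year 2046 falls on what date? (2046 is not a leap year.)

January has 31 days (181 − 31 = 150 remain).
February has 28 days (150 − 28 = 122 remain).
March has 31 days (122 − 31 = 91 remain).
April has 30 days (91 − 30 = 61 remain).
May has 31 days (61 − 31 = 30 remain).
30 into June → June 30.

30 June 2046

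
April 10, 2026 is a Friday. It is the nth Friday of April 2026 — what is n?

2nd

Day 10 falls in week ⌈10/7⌉ of the month.
Days 1–7 hold the 1st Friday, 8–14 the 2nd, 15–21 the 3rd, 22–28 the 4th, 29–31 the 5th.
10 is in the range for the 2nd.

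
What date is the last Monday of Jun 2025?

Jun 30, 2025

Jun 2025 begins on a Sunday, so the first Monday is Jun 2 (1 day later).
Jun 2025 has 30 days. Adding weeks: 2, 9, 16, 23, 30 — the last one ≤ 30 is the 30th.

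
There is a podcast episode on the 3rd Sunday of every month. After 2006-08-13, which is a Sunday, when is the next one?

August 2006 starts on a Tuesday; its first Sunday is the 6th, so the 3rd Sunday is the 20th — 2006-08-20.
2006-08-20 is after 2006-08-13, so that is the next one.

2006-08-20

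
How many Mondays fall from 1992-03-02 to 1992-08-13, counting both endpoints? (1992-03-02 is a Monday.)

24

1992-03-02 is a Monday; the first Monday on or after it is 1992-03-02.
From 1992-03-02 to 1992-08-13: 29 + 30 + 31 + 30 + 31 + 13 = 164 days (rest of March, April, May, June, July, August).
164 ÷ 7 = 23 full weeks with remainder 3, so 23 more Mondays after the first → 24.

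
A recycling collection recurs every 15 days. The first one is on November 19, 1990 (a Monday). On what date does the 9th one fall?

The 9th occurrence is 8 intervals after the first: 8 × 15 = 120 days after November 19, 1990.
November has 30 days — 11 days to the end of November leaves 109.
December has 31 days (78 left).
January has 31 days (47 left).
February has 28 days (19 left).
19 days into March → March 19, 1991.

March 19, 1991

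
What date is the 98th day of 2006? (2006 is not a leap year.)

Jan has 31 days (98 − 31 = 67 remain).
Feb has 28 days (67 − 28 = 39 remain).
Mar has 31 days (39 − 31 = 8 remain).
8 into Apr → Apr 8.

Apr 8, 2006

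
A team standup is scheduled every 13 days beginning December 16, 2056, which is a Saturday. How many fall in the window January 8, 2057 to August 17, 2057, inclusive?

Occurrences land 13·i days after December 16, 2056 for i = 0, 1, 2, …
January 8, 2057 is 23 days after the start; 23 ÷ 13 = 1 remainder 10; since the remainder is 10, round up to i = 2. First occurrence in the window: #3 on January 11, 2057 (2×13 = 26 days in).
August 17, 2057 is 244 days after the start; 244 ÷ 13 = 18 remainder 10. Last occurrence in the window: #19 on August 7, 2057.
Occurrences #3 through #19: 17 in total.

17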